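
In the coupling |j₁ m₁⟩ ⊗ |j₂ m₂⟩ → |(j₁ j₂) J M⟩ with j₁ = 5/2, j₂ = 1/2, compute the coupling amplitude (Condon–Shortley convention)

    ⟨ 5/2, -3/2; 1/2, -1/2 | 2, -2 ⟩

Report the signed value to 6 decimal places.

+√(1/6) = +0.408248

triangle: 1!·4!·0!/6! = 24/720
(j±m)!: 1!·4!·0!·1!·0!·4! = 576
prefactor² = (2J+1)·Δ·N² = 96
  k=0: +1/(0!·1!·4!·0!·0!·0!) = 1/24
Σ = 1/24  ⇒  CG² = 96·1/24² = 1/6
CG = +√(1/6) = +0.408248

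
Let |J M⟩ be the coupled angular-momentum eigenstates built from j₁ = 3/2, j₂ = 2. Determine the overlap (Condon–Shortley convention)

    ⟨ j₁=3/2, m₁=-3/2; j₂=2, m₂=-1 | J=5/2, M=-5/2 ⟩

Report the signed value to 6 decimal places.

-0.654654

triangle: 1!*2!*3!/7! = 12/5040
(j±m)!: 0!*3!*1!*3!*0!*5! = 4320
prefactor² = (2J+1)*Δ*N² = 432/7
  k=1: −1/(1!*0!*2!*0!*0!*3!) = -1/12
Σ = -1/12  ⇒  CG² = 432/7*(-1/12)² = 3/7
CG = −√(3/7) = -0.654654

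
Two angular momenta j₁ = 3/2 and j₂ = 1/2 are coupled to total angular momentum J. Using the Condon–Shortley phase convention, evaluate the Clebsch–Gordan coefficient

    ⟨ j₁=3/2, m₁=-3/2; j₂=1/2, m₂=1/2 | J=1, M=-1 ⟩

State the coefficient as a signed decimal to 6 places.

triangle: 1!×2!×0!/4! = 2/24
(j±m)!: 0!×3!×1!×0!×0!×2! = 12
prefactor² = (2J+1)×Δ×N² = 3
  k=1: −1/(1!×0!×2!×0!×0!×0!) = -1/2
Σ = -1/2  ⇒  CG² = 3×(-1/2)² = 3/4
CG = −√(3/4) = -0.866025

−√(3/4) = -0.866025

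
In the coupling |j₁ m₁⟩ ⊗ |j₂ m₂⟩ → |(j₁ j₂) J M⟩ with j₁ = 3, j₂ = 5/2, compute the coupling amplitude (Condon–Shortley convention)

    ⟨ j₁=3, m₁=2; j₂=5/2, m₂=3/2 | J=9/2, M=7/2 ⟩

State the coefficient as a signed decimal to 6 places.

+0.100504  (= +√(1/99))

j₁+j₂−J=1  J+j₁−j₂=5  J−j₁+j₂=4  j₁+j₂+J+1=11
(j₁±m₁, j₂±m₂, J±M) = (5,1,4,1,8,1)
P² = 921600/11
sum k=0..1:
  [0] +1/576 = 1/576
  [1] −1/720 = -1/720
S = 1/2880
C² = P²·S² = 1/99 ; C = +0.100504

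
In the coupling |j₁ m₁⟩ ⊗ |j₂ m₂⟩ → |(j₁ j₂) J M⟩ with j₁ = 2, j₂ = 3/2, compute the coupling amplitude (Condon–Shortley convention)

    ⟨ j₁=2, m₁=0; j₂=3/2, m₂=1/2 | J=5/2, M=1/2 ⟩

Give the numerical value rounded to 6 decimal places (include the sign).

−√(3/35) ≈ -0.292770

j₁+j₂−J=1  J+j₁−j₂=3  J−j₁+j₂=2  j₁+j₂+J+1=7
(j₁±m₁, j₂±m₂, J±M) = (2,2,2,1,3,2)
P² = 48/35
sum k=0..1:
  [0] +1/4 = 1/4
  [1] −1/2 = -1/2
S = -1/4
C² = P²·S² = 3/35 ; C = -0.292770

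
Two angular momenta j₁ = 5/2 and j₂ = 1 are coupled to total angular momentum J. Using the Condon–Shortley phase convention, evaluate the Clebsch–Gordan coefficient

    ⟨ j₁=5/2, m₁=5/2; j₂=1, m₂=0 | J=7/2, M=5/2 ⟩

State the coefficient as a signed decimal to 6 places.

j₁+j₂−J=0  J+j₁−j₂=5  J−j₁+j₂=2  j₁+j₂+J+1=8
(j₁±m₁, j₂±m₂, J±M) = (5,0,1,1,6,1)
P² = 28800/7
sum k=0..0:
  [0] +1/120 = 1/120
S = 1/120
C² = P²·S² = 2/7 ; C = +0.534522

+√(2/7) ≈ +0.534522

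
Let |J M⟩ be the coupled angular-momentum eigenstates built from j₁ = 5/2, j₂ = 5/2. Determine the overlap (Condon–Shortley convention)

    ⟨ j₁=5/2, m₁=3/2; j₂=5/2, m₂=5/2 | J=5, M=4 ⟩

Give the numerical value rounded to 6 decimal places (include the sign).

triangle: 0!*5!*5!/11! = 14400/39916800
(j±m)!: 4!*1!*5!*0!*9!*1! = 1045094400
prefactor² = (2J+1)*Δ*N² = 4147200
  k=0: +1/(0!*0!*1!*5!*4!*0!) = 1/2880
Σ = 1/2880  ⇒  CG² = 4147200*1/2880² = 1/2
CG = +√(1/2) = +0.707107

+0.707107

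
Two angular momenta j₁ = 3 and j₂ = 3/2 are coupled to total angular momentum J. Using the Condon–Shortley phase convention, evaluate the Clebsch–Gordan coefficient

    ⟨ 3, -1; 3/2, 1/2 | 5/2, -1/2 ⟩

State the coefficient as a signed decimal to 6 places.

-0.119523

j₁+j₂−J=2  J+j₁−j₂=4  J−j₁+j₂=1  j₁+j₂+J+1=8
(j₁±m₁, j₂±m₂, J±M) = (2,4,2,1,2,3)
P² = 288/35
sum k=1..2:
  [1] −1/6 = -1/6
  [2] +1/8 = 1/8
S = -1/24
C² = P²·S² = 1/70 ; C = -0.119523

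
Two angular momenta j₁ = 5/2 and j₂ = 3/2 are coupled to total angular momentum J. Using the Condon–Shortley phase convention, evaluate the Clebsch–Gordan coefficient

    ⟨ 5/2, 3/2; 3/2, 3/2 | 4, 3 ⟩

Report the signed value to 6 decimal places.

+0.790569  (= +√(5/8))

√[9·0!5!3!/9! · 4!1!3!0!7!1!] = √(12960)
  +(−1)^0/∏(0,0,1,3,4,0)! = 1/144  (running 1/144)
⟨..|..⟩ = √(12960)·(1/144) = +0.790569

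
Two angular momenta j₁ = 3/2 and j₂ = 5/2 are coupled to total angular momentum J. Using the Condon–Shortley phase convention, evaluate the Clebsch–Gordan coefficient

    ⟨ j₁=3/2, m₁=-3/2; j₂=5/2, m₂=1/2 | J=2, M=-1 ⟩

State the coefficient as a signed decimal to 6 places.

+√(9/28) = +0.566947

j₁+j₂−J=2  J+j₁−j₂=1  J−j₁+j₂=3  j₁+j₂+J+1=7
(j₁±m₁, j₂±m₂, J±M) = (0,3,3,2,1,3)
P² = 36/7
sum k=2..2:
  [2] +1/4 = 1/4
S = 1/4
C² = P²·S² = 9/28 ; C = +0.566947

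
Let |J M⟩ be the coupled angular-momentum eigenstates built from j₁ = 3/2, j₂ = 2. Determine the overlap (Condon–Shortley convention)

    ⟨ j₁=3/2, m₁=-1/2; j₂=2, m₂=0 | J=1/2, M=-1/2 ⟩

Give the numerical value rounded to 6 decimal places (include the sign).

√[2·3!0!1!/5! · 1!2!2!2!0!1!] = √(4/5)
  +(−1)^2/∏(2,1,0,0,0,1)! = 1/2  (running 1/2)
⟨..|..⟩ = √(4/5)·(1/2) = +0.447214

+√(1/5) ≈ +0.447214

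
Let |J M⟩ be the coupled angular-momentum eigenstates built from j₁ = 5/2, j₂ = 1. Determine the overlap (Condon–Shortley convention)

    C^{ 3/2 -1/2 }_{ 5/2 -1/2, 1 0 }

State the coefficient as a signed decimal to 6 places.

−√(2/5) ≈ -0.632456

j₁+j₂−J=2  J+j₁−j₂=3  J−j₁+j₂=0  j₁+j₂+J+1=6
(j₁±m₁, j₂±m₂, J±M) = (2,3,1,1,1,2)
P² = 8/5
sum k=1..1:
  [1] −1/2 = -1/2
S = -1/2
C² = P²·S² = 2/5 ; C = -0.632456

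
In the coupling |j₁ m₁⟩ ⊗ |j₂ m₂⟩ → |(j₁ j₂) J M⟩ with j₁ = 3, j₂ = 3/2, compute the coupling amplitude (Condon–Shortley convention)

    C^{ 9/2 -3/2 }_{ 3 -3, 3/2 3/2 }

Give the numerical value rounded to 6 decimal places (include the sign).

+√(1/84) = +0.109109

√[10·0!6!3!/10! · 0!6!3!0!3!6!] = √(1555200/7)
  +(−1)^0/∏(0,0,6,3,0,0)! = 1/4320  (running 1/4320)
⟨..|..⟩ = √(1555200/7)·(1/4320) = +0.109109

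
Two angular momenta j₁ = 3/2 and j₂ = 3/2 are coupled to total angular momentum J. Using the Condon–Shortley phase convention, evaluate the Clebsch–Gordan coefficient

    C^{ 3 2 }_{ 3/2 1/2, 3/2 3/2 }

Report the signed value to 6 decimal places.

j₁+j₂−J=0  J+j₁−j₂=3  J−j₁+j₂=3  j₁+j₂+J+1=7
(j₁±m₁, j₂±m₂, J±M) = (2,1,3,0,5,1)
P² = 72
sum k=0..0:
  [0] +1/12 = 1/12
S = 1/12
C² = P²·S² = 1/2 ; C = +0.707107

+√(1/2) = +0.707107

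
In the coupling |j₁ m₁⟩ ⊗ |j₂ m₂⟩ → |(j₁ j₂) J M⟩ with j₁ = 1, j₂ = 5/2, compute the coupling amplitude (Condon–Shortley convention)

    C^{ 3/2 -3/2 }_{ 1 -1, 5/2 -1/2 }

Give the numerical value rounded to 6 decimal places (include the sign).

√[4·2!0!3!/6! · 0!2!2!3!0!3!] = √(48/5)
  +(−1)^2/∏(2,0,0,0,0,3)! = 1/12  (running 1/12)
⟨..|..⟩ = √(48/5)·(1/12) = +0.258199

+0.258199  (= +√(1/15))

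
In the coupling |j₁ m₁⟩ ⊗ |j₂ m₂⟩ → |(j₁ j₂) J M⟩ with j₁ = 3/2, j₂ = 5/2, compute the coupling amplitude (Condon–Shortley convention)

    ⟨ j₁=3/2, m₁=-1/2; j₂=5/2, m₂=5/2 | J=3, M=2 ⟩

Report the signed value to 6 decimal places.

√[7·1!2!4!/8! · 1!2!5!0!5!1!] = √(240)
  +(−1)^1/∏(1,0,1,4,1,0)! = -1/24  (running -1/24)
⟨..|..⟩ = √(240)·(-1/24) = -0.645497

-0.645497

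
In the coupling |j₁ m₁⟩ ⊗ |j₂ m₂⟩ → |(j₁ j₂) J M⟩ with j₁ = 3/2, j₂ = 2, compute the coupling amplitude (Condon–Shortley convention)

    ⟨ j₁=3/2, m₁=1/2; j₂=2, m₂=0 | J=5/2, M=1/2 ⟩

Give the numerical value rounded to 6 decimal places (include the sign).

triangle: 1!·2!·3!/7! = 12/5040
(j±m)!: 2!·1!·2!·2!·3!·2! = 96
prefactor² = (2J+1)·Δ·N² = 48/35
  k=0: +1/(0!·1!·1!·2!·1!·1!) = 1/2
  k=1: −1/(1!·0!·0!·1!·2!·2!) = -1/4
Σ = 1/4  ⇒  CG² = 48/35·1/4² = 3/35
CG = +√(3/35) = +0.292770

+0.292770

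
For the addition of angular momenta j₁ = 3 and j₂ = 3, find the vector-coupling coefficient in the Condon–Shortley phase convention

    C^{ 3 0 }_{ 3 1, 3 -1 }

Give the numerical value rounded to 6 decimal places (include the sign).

j₁+j₂−J=3  J+j₁−j₂=3  J−j₁+j₂=3  j₁+j₂+J+1=10
(j₁±m₁, j₂±m₂, J±M) = (4,2,2,4,3,3)
P² = 864/25
sum k=0..2:
  [0] +1/24 = 1/24
  [1] −1/8 = -1/8
  [2] +1/72 = 1/72
S = -5/72
C² = P²·S² = 1/6 ; C = -0.408248

-0.408248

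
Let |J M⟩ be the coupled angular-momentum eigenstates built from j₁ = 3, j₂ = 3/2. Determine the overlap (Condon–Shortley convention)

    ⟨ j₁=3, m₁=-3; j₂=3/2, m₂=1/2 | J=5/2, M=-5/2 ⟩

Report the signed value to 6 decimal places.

+√(15/28) ≈ +0.731925

triangle: 2!·4!·1!/8! = 48/40320
(j±m)!: 0!·6!·2!·1!·0!·5! = 172800
prefactor² = (2J+1)·Δ·N² = 8640/7
  k=2: +1/(2!·0!·4!·0!·0!·1!) = 1/48
Σ = 1/48  ⇒  CG² = 8640/7·1/48² = 15/28
CG = +√(15/28) = +0.731925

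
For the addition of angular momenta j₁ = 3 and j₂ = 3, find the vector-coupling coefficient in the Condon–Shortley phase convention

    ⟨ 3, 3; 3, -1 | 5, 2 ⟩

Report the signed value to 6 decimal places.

√[11·1!5!5!/12! · 6!0!2!4!7!3!] = √(345600)
  +(−1)^0/∏(0,1,0,2,5,3)! = 1/1440  (running 1/1440)
⟨..|..⟩ = √(345600)·(1/1440) = +0.408248

+0.408248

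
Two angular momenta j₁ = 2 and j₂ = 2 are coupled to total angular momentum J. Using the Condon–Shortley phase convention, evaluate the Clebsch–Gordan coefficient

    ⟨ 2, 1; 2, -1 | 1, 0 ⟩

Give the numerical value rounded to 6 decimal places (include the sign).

-0.316228  (= −√(1/10))

j₁+j₂−J=3  J+j₁−j₂=1  J−j₁+j₂=1  j₁+j₂+J+1=6
(j₁±m₁, j₂±m₂, J±M) = (3,1,1,3,1,1)
P² = 9/10
sum k=0..1:
  [0] +1/6 = 1/6
  [1] −1/2 = -1/2
S = -1/3
C² = P²·S² = 1/10 ; C = -0.316228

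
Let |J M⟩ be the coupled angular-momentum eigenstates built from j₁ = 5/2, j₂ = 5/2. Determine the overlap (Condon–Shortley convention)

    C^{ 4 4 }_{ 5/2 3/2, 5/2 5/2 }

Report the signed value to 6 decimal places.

-0.707107

√[9·1!4!4!/10! · 4!1!5!0!8!0!] = √(165888)
  +(−1)^1/∏(1,0,0,4,4,0)! = -1/576  (running -1/576)
⟨..|..⟩ = √(165888)·(-1/576) = -0.707107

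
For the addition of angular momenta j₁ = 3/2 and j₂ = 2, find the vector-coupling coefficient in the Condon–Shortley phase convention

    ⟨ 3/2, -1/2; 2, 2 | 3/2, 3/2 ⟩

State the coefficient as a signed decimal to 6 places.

√[4·2!1!2!/6! · 1!2!4!0!3!0!] = √(32/5)
  +(−1)^2/∏(2,0,0,2,1,0)! = 1/4  (running 1/4)
⟨..|..⟩ = √(32/5)·(1/4) = +0.632456

+0.632456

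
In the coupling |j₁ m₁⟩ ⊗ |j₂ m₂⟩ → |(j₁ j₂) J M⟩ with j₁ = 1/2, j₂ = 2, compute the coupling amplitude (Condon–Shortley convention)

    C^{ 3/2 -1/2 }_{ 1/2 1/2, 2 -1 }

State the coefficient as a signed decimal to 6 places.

+0.774597  (= +√(3/5))

√[4·1!0!3!/5! · 1!0!1!3!1!2!] = √(12/5)
  +(−1)^0/∏(0,1,0,1,0,2)! = 1/2  (running 1/2)
⟨..|..⟩ = √(12/5)·(1/2) = +0.774597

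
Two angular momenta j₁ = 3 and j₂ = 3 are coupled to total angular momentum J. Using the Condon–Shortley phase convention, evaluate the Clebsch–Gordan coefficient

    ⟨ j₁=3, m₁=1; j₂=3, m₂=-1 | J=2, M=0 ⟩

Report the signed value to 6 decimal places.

-0.327327

triangle: 4!·2!·2!/9! = 96/362880
(j±m)!: 4!·2!·2!·4!·2!·2! = 9216
prefactor² = (2J+1)·Δ·N² = 256/21
  k=0: +1/(0!·4!·2!·2!·0!·0!) = 1/96
  k=1: −1/(1!·3!·1!·1!·1!·1!) = -1/6
  k=2: +1/(2!·2!·0!·0!·2!·2!) = 1/16
Σ = -3/32  ⇒  CG² = 256/21·(-3/32)² = 3/28
CG = −√(3/28) = -0.327327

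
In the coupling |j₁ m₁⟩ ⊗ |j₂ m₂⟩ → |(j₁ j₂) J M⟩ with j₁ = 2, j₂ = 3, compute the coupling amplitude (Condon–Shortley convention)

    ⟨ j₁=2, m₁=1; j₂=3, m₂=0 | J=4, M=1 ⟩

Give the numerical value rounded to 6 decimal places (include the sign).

+0.462910

triangle: 1!*3!*5!/10! = 720/3628800
(j±m)!: 3!*1!*3!*3!*5!*3! = 155520
prefactor² = (2J+1)*Δ*N² = 1944/7
  k=0: +1/(0!*1!*1!*3!*2!*2!) = 1/24
  k=1: −1/(1!*0!*0!*2!*3!*3!) = -1/72
Σ = 1/36  ⇒  CG² = 1944/7*1/36² = 3/14
CG = +√(3/14) = +0.462910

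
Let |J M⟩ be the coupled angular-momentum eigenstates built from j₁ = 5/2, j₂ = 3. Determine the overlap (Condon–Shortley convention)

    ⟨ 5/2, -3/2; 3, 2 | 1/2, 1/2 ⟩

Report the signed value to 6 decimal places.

√[2·5!0!1!/7! · 1!4!5!1!1!0!] = √(960/7)
  +(−1)^4/∏(4,1,0,1,0,0)! = 1/24  (running 1/24)
⟨..|..⟩ = √(960/7)·(1/24) = +0.487950

+0.487950  (= +√(5/21))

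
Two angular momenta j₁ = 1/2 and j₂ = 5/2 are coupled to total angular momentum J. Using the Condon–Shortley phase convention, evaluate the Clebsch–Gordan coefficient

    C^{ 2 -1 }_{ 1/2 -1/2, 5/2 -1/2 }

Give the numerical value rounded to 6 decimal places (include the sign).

√[5·1!0!4!/6! · 0!1!2!3!1!3!] = √(12)
  +(−1)^1/∏(1,0,0,1,0,3)! = -1/6  (running -1/6)
⟨..|..⟩ = √(12)·(-1/6) = -0.577350

-0.577350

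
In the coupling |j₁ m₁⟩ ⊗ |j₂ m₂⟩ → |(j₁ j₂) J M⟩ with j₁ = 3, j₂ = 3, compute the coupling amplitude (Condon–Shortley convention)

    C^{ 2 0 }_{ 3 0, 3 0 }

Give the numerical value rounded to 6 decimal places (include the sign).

triangle: 4!×2!×2!/9! = 96/362880
(j±m)!: 3!×3!×3!×3!×2!×2! = 5184
prefactor² = (2J+1)×Δ×N² = 48/7
  k=1: −1/(1!×3!×2!×2!×0!×0!) = -1/24
  k=2: +1/(2!×2!×1!×1!×1!×1!) = 1/4
  k=3: −1/(3!×1!×0!×0!×2!×2!) = -1/24
Σ = 1/6  ⇒  CG² = 48/7×1/6² = 4/21
CG = +√(4/21) = +0.436436

+√(4/21) = +0.436436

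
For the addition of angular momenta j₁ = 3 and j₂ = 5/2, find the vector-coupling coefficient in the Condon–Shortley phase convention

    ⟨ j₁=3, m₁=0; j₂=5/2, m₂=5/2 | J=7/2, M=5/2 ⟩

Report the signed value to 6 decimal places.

√[8·2!4!3!/10! · 3!3!5!0!6!1!] = √(13824/7)
  +(−1)^2/∏(2,0,1,3,3,0)! = 1/72  (running 1/72)
⟨..|..⟩ = √(13824/7)·(1/72) = +0.617213

+√(8/21) ≈ +0.617213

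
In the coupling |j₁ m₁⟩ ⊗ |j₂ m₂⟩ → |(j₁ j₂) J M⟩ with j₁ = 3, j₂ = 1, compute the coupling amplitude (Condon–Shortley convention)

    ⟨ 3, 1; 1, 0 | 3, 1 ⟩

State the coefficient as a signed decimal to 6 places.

j₁+j₂−J=1  J+j₁−j₂=5  J−j₁+j₂=1  j₁+j₂+J+1=8
(j₁±m₁, j₂±m₂, J±M) = (4,2,1,1,4,2)
P² = 48
sum k=0..1:
  [0] +1/12 = 1/12
  [1] −1/24 = -1/24
S = 1/24
C² = P²·S² = 1/12 ; C = +0.288675

+0.288675  (= +√(1/12))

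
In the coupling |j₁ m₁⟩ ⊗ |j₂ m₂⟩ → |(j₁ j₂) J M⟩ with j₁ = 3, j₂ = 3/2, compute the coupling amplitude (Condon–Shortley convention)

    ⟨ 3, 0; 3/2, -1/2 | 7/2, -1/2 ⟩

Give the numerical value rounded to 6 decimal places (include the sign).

+0.308607  (= +√(2/21))

j₁+j₂−J=1  J+j₁−j₂=5  J−j₁+j₂=2  j₁+j₂+J+1=9
(j₁±m₁, j₂±m₂, J±M) = (3,3,1,2,3,4)
P² = 384/7
sum k=0..1:
  [0] +1/12 = 1/12
  [1] −1/24 = -1/24
S = 1/24
C² = P²·S² = 2/21 ; C = +0.308607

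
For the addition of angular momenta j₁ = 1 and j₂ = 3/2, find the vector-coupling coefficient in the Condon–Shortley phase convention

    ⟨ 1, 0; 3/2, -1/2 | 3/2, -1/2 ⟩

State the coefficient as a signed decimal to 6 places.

triangle: 1!×1!×2!/5! = 2/120
(j±m)!: 1!×1!×1!×2!×1!×2! = 4
prefactor² = (2J+1)×Δ×N² = 4/15
  k=0: +1/(0!×1!×1!×1!×0!×1!) = 1
  k=1: −1/(1!×0!×0!×0!×1!×2!) = -1/2
Σ = 1/2  ⇒  CG² = 4/15×1/2² = 1/15
CG = +√(1/15) = +0.258199

+0.258199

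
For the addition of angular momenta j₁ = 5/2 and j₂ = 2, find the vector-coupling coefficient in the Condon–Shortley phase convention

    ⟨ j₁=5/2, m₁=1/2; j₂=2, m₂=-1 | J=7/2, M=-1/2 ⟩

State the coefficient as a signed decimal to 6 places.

+√(14/45) = +0.557773

j₁+j₂−J=1  J+j₁−j₂=4  J−j₁+j₂=3  j₁+j₂+J+1=9
(j₁±m₁, j₂±m₂, J±M) = (3,2,1,3,3,4)
P² = 1152/35
sum k=0..1:
  [0] +1/8 = 1/8
  [1] −1/36 = -1/36
S = 7/72
C² = P²·S² = 14/45 ; C = +0.557773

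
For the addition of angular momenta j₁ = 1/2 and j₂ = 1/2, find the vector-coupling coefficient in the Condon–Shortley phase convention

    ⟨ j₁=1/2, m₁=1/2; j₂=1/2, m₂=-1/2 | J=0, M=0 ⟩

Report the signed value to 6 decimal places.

+√(1/2) = +0.707107

√[1·1!0!0!/2! · 1!0!0!1!0!0!] = √(1/2)
  +(−1)^0/∏(0,1,0,0,0,0)! = 1  (running 1)
⟨..|..⟩ = √(1/2)·(1) = +0.707107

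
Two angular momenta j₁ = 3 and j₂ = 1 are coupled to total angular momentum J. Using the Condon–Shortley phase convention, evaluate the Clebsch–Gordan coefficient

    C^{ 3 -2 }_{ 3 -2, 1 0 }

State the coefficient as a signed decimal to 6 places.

triangle: 1!·5!·1!/8! = 120/40320
(j±m)!: 1!·5!·1!·1!·1!·5! = 14400
prefactor² = (2J+1)·Δ·N² = 300
  k=0: +1/(0!·1!·5!·1!·0!·0!) = 1/120
  k=1: −1/(1!·0!·4!·0!·1!·1!) = -1/24
Σ = -1/30  ⇒  CG² = 300·(-1/30)² = 1/3
CG = −√(1/3) = -0.577350

−√(1/3) ≈ -0.577350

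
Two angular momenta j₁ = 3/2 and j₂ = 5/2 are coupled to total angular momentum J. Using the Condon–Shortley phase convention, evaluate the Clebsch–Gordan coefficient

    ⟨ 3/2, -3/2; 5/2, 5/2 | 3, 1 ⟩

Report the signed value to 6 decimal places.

-0.353553

j₁+j₂−J=1  J+j₁−j₂=2  J−j₁+j₂=4  j₁+j₂+J+1=8
(j₁±m₁, j₂±m₂, J±M) = (0,3,5,0,4,2)
P² = 288
sum k=1..1:
  [1] −1/48 = -1/48
S = -1/48
C² = P²·S² = 1/8 ; C = -0.353553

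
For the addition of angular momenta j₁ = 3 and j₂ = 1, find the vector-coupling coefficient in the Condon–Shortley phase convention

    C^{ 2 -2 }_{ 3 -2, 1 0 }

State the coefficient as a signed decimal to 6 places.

−√(5/21) = -0.487950

triangle: 2!*4!*0!/7! = 48/5040
(j±m)!: 1!*5!*1!*1!*0!*4! = 2880
prefactor² = (2J+1)*Δ*N² = 960/7
  k=1: −1/(1!*1!*4!*0!*0!*0!) = -1/24
Σ = -1/24  ⇒  CG² = 960/7*(-1/24)² = 5/21
CG = −√(5/21) = -0.487950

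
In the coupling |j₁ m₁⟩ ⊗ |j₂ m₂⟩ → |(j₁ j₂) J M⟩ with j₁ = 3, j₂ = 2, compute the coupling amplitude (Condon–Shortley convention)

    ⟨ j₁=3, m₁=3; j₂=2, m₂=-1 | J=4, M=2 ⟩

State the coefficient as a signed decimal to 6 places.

triangle: 1!·5!·3!/10! = 720/3628800
(j±m)!: 6!·0!·1!·3!·6!·2! = 6220800
prefactor² = (2J+1)·Δ·N² = 77760/7
  k=0: +1/(0!·1!·0!·1!·5!·2!) = 1/240
Σ = 1/240  ⇒  CG² = 77760/7·1/240² = 27/140
CG = +√(27/140) = +0.439155

+0.439155  (= +√(27/140))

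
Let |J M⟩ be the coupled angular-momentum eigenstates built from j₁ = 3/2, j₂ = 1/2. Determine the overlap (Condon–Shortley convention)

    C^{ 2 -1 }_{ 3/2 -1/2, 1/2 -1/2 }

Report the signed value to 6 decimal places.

triangle: 0!×3!×1!/5! = 6/120
(j±m)!: 1!×2!×0!×1!×1!×3! = 12
prefactor² = (2J+1)×Δ×N² = 3
  k=0: +1/(0!×0!×2!×0!×1!×1!) = 1/2
Σ = 1/2  ⇒  CG² = 3×1/2² = 3/4
CG = +√(3/4) = +0.866025

+0.866025  (= +√(3/4))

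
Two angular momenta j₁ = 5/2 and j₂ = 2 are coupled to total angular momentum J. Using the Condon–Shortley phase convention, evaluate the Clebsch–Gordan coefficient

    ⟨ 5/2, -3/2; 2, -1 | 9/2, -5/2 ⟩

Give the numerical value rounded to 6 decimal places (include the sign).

triangle: 0!·5!·4!/10! = 2880/3628800
(j±m)!: 1!·4!·1!·3!·2!·7! = 1451520
prefactor² = (2J+1)·Δ·N² = 11520
  k=0: +1/(0!·0!·4!·1!·1!·3!) = 1/144
Σ = 1/144  ⇒  CG² = 11520·1/144² = 5/9
CG = +√(5/9) = +0.745356

+0.745356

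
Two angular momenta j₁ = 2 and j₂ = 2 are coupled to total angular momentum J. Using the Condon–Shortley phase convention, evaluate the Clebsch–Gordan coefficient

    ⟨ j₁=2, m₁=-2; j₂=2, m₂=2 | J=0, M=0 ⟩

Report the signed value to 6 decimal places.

√[1·4!0!0!/5! · 0!4!4!0!0!0!] = √(576/5)
  +(−1)^4/∏(4,0,0,0,0,0)! = 1/24  (running 1/24)
⟨..|..⟩ = √(576/5)·(1/24) = +0.447214

+0.447214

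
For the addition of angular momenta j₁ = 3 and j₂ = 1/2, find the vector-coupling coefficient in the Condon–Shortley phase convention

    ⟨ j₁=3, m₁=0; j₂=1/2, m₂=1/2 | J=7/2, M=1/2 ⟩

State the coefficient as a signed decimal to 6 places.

+√(4/7) = +0.755929

j₁+j₂−J=0  J+j₁−j₂=6  J−j₁+j₂=1  j₁+j₂+J+1=8
(j₁±m₁, j₂±m₂, J±M) = (3,3,1,0,4,3)
P² = 5184/7
sum k=0..0:
  [0] +1/36 = 1/36
S = 1/36
C² = P²·S² = 4/7 ; C = +0.755929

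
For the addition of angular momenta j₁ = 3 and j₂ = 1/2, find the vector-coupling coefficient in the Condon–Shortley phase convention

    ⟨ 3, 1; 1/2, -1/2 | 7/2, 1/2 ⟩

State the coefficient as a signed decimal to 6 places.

+0.654654

√[8·0!6!1!/8! · 4!2!0!1!4!3!] = √(6912/7)
  +(−1)^0/∏(0,0,2,0,4,1)! = 1/48  (running 1/48)
⟨..|..⟩ = √(6912/7)·(1/48) = +0.654654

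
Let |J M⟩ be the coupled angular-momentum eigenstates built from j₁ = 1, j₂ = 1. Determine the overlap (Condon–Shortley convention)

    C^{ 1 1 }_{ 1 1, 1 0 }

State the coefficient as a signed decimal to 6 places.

+√(1/2) = +0.707107

triangle: 1!*1!*1!/4! = 1/24
(j±m)!: 2!*0!*1!*1!*2!*0! = 4
prefactor² = (2J+1)*Δ*N² = 1/2
  k=0: +1/(0!*1!*0!*1!*1!*0!) = 1
Σ = 1  ⇒  CG² = 1/2*1² = 1/2
CG = +√(1/2) = +0.707107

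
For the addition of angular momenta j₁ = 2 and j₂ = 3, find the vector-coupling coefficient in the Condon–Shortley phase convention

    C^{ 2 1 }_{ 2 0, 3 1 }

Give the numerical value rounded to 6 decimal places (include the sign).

+0.377964  (= +√(1/7))

triangle: 3!*1!*3!/8! = 36/40320
(j±m)!: 2!*2!*4!*2!*3!*1! = 1152
prefactor² = (2J+1)*Δ*N² = 36/7
  k=1: −1/(1!*2!*1!*3!*0!*0!) = -1/12
  k=2: +1/(2!*1!*0!*2!*1!*1!) = 1/4
Σ = 1/6  ⇒  CG² = 36/7*1/6² = 1/7
CG = +√(1/7) = +0.377964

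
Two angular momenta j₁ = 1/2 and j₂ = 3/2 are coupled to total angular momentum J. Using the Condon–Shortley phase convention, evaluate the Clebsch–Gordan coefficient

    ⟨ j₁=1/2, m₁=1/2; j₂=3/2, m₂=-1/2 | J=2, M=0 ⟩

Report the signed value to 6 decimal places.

j₁+j₂−J=0  J+j₁−j₂=1  J−j₁+j₂=3  j₁+j₂+J+1=5
(j₁±m₁, j₂±m₂, J±M) = (1,0,1,2,2,2)
P² = 2
sum k=0..0:
  [0] +1/2 = 1/2
S = 1/2
C² = P²·S² = 1/2 ; C = +0.707107

+0.707107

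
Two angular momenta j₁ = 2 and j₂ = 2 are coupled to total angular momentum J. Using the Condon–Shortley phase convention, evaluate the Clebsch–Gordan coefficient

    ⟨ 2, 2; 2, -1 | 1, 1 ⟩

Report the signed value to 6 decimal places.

j₁+j₂−J=3  J+j₁−j₂=1  J−j₁+j₂=1  j₁+j₂+J+1=6
(j₁±m₁, j₂±m₂, J±M) = (4,0,1,3,2,0)
P² = 36/5
sum k=0..0:
  [0] +1/6 = 1/6
S = 1/6
C² = P²·S² = 1/5 ; C = +0.447214

+0.447214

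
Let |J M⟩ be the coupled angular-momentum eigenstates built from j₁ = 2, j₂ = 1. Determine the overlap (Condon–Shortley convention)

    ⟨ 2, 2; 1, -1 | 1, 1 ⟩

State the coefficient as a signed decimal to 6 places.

+0.774597

√[3·2!2!0!/5! · 4!0!0!2!2!0!] = √(48/5)
  +(−1)^0/∏(0,2,0,0,2,0)! = 1/4  (running 1/4)
⟨..|..⟩ = √(48/5)·(1/4) = +0.774597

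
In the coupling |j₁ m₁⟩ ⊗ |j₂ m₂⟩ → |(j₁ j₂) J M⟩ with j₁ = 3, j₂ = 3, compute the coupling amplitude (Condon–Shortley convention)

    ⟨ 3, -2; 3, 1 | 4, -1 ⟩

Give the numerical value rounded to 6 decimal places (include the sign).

+√(16/77) ≈ +0.455842

triangle: 2!*4!*4!/11! = 1152/39916800
(j±m)!: 1!*5!*4!*2!*3!*5! = 4147200
prefactor² = (2J+1)*Δ*N² = 82944/77
  k=1: −1/(1!*1!*4!*3!*0!*1!) = -1/144
  k=2: +1/(2!*0!*3!*2!*1!*2!) = 1/48
Σ = 1/72  ⇒  CG² = 82944/77*1/72² = 16/77
CG = +√(16/77) = +0.455842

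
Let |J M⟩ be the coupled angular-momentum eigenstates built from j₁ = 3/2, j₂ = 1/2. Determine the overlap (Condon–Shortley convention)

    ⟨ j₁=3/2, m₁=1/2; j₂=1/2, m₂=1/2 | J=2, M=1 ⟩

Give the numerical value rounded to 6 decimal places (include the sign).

√[5·0!3!1!/5! · 2!1!1!0!3!1!] = √(3)
  +(−1)^0/∏(0,0,1,1,2,0)! = 1/2  (running 1/2)
⟨..|..⟩ = √(3)·(1/2) = +0.866025

+√(3/4) = +0.866025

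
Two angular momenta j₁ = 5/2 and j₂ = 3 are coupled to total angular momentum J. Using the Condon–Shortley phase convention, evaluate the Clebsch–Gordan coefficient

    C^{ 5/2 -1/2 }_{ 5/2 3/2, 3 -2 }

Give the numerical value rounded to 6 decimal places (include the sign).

+0.267261  (= +√(1/14))

√[6·3!2!3!/9! · 4!1!1!5!2!3!] = √(288/7)
  +(−1)^0/∏(0,3,1,1,1,2)! = 1/12  (running 1/12)
  +(−1)^1/∏(1,2,0,0,2,3)! = -1/24  (running 1/24)
⟨..|..⟩ = √(288/7)·(1/24) = +0.267261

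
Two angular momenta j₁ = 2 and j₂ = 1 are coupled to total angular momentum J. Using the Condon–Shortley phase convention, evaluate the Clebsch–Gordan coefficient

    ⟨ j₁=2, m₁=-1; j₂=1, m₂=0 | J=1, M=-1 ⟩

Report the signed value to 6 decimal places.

-0.547723  (= −√(3/10))

triangle: 2!*2!*0!/5! = 4/120
(j±m)!: 1!*3!*1!*1!*0!*2! = 12
prefactor² = (2J+1)*Δ*N² = 6/5
  k=1: −1/(1!*1!*2!*0!*0!*0!) = -1/2
Σ = -1/2  ⇒  CG² = 6/5*(-1/2)² = 3/10
CG = −√(3/10) = -0.547723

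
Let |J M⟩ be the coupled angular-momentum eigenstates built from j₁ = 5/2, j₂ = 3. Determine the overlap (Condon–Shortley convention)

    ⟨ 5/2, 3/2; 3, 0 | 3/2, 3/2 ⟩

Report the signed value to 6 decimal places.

triangle: 4!·1!·2!/8! = 48/40320
(j±m)!: 4!·1!·3!·3!·3!·0! = 5184
prefactor² = (2J+1)·Δ·N² = 864/35
  k=1: −1/(1!·3!·0!·2!·1!·0!) = -1/12
Σ = -1/12  ⇒  CG² = 864/35·(-1/12)² = 6/35
CG = −√(6/35) = -0.414039

−√(6/35) ≈ -0.414039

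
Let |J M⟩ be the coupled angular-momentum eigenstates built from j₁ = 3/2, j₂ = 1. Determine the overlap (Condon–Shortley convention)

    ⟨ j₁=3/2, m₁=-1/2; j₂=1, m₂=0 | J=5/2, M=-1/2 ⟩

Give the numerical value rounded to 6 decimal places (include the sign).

+0.774597  (= +√(3/5))

j₁+j₂−J=0  J+j₁−j₂=3  J−j₁+j₂=2  j₁+j₂+J+1=6
(j₁±m₁, j₂±m₂, J±M) = (1,2,1,1,2,3)
P² = 12/5
sum k=0..0:
  [0] +1/2 = 1/2
S = 1/2
C² = P²·S² = 3/5 ; C = +0.774597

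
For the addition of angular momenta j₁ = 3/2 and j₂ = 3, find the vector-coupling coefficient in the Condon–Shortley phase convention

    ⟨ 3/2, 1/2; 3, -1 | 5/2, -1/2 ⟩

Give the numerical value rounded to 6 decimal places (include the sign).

−√(1/70) = -0.119523

j₁+j₂−J=2  J+j₁−j₂=1  J−j₁+j₂=4  j₁+j₂+J+1=8
(j₁±m₁, j₂±m₂, J±M) = (2,1,2,4,2,3)
P² = 288/35
sum k=0..1:
  [0] +1/8 = 1/8
  [1] −1/6 = -1/6
S = -1/24
C² = P²·S² = 1/70 ; C = -0.119523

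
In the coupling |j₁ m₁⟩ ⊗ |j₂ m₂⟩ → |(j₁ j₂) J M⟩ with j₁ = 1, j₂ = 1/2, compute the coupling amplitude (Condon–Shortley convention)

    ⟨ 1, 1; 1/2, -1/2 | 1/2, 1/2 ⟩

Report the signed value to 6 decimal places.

√[2·1!1!0!/3! · 2!0!0!1!1!0!] = √(2/3)
  +(−1)^0/∏(0,1,0,0,1,0)! = 1  (running 1)
⟨..|..⟩ = √(2/3)·(1) = +0.816497

+0.816497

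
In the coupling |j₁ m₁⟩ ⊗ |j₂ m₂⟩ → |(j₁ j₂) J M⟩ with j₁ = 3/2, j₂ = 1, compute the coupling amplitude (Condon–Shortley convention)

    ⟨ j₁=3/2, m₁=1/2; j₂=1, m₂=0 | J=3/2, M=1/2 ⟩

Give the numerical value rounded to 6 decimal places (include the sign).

+√(1/15) = +0.258199

j₁+j₂−J=1  J+j₁−j₂=2  J−j₁+j₂=1  j₁+j₂+J+1=5
(j₁±m₁, j₂±m₂, J±M) = (2,1,1,1,2,1)
P² = 4/15
sum k=0..1:
  [0] +1/1 = 1
  [1] −1/2 = -1/2
S = 1/2
C² = P²·S² = 1/15 ; C = +0.258199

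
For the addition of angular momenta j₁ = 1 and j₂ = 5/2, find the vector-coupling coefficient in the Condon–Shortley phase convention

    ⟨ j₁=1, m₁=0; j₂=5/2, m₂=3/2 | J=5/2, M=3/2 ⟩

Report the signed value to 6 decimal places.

−√(9/35) ≈ -0.507093

triangle: 1!×1!×4!/7! = 24/5040
(j±m)!: 1!×1!×4!×1!×4!×1! = 576
prefactor² = (2J+1)×Δ×N² = 576/35
  k=0: +1/(0!×1!×1!×4!×0!×0!) = 1/24
  k=1: −1/(1!×0!×0!×3!×1!×1!) = -1/6
Σ = -1/8  ⇒  CG² = 576/35×(-1/8)² = 9/35
CG = −√(9/35) = -0.507093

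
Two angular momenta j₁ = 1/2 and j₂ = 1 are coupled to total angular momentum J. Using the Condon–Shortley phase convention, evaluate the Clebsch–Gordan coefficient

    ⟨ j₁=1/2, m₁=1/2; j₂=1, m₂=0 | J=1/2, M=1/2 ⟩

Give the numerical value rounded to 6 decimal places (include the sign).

j₁+j₂−J=1  J+j₁−j₂=0  J−j₁+j₂=1  j₁+j₂+J+1=3
(j₁±m₁, j₂±m₂, J±M) = (1,0,1,1,1,0)
P² = 1/3
sum k=0..0:
  [0] +1/1 = 1
S = 1
C² = P²·S² = 1/3 ; C = +0.577350

+√(1/3) = +0.577350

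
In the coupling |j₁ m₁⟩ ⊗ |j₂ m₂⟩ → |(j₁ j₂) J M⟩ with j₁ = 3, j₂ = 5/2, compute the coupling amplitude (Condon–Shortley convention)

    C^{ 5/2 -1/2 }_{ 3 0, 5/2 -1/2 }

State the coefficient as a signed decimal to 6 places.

j₁+j₂−J=3  J+j₁−j₂=3  J−j₁+j₂=2  j₁+j₂+J+1=9
(j₁±m₁, j₂±m₂, J±M) = (3,3,2,3,2,3)
P² = 216/35
sum k=0..2:
  [0] +1/72 = 1/72
  [1] −1/4 = -1/4
  [2] +1/8 = 1/8
S = -1/9
C² = P²·S² = 8/105 ; C = -0.276026

-0.276026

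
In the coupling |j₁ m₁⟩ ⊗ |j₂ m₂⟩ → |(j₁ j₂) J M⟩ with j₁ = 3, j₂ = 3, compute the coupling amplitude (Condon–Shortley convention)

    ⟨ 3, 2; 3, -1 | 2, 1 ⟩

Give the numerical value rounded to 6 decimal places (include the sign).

-0.422577  (= −√(5/28))

√[5·4!2!2!/9! · 5!1!2!4!3!1!] = √(320/7)
  +(−1)^0/∏(0,4,1,2,1,0)! = 1/48  (running 1/48)
  +(−1)^1/∏(1,3,0,1,2,1)! = -1/12  (running -1/16)
⟨..|..⟩ = √(320/7)·(-1/16) = -0.422577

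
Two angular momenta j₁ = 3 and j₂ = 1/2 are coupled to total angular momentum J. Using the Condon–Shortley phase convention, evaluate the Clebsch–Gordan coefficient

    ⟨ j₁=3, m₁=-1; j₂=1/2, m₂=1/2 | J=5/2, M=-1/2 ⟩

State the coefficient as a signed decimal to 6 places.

√[6·1!5!0!/7! · 2!4!1!0!2!3!] = √(576/7)
  +(−1)^1/∏(1,0,3,0,2,0)! = -1/12  (running -1/12)
⟨..|..⟩ = √(576/7)·(-1/12) = -0.755929

-0.755929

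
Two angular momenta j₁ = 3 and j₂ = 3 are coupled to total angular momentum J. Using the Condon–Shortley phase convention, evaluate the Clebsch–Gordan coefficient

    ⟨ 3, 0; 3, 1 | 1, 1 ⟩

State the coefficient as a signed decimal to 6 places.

j₁+j₂−J=5  J+j₁−j₂=1  J−j₁+j₂=1  j₁+j₂+J+1=8
(j₁±m₁, j₂±m₂, J±M) = (3,3,4,2,2,0)
P² = 216/7
sum k=3..3:
  [3] −1/12 = -1/12
S = -1/12
C² = P²·S² = 3/14 ; C = -0.462910

−√(3/14) = -0.462910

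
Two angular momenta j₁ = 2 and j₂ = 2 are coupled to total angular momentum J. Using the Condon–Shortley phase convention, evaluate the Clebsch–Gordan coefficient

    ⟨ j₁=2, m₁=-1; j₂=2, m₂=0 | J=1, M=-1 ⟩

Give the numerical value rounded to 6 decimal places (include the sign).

+√(3/10) ≈ +0.547723

triangle: 3!·1!·1!/6! = 6/720
(j±m)!: 1!·3!·2!·2!·0!·2! = 48
prefactor² = (2J+1)·Δ·N² = 6/5
  k=2: +1/(2!·1!·1!·0!·0!·1!) = 1/2
Σ = 1/2  ⇒  CG² = 6/5·1/2² = 3/10
CG = +√(3/10) = +0.547723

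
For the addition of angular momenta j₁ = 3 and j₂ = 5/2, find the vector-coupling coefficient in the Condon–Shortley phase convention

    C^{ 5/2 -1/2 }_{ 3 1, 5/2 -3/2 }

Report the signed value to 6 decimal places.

√[6·3!3!2!/9! · 4!2!1!4!2!3!] = √(576/35)
  +(−1)^0/∏(0,3,2,1,1,1)! = 1/12  (running 1/12)
  +(−1)^1/∏(1,2,1,0,2,2)! = -1/8  (running -1/24)
⟨..|..⟩ = √(576/35)·(-1/24) = -0.169031

−√(1/35) = -0.169031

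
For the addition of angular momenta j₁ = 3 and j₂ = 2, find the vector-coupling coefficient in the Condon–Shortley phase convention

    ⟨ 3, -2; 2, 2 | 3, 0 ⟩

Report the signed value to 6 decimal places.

√[7·2!4!2!/9! · 1!5!4!0!3!3!] = √(192)
  +(−1)^2/∏(2,0,3,2,1,0)! = 1/24  (running 1/24)
⟨..|..⟩ = √(192)·(1/24) = +0.577350

+√(1/3) ≈ +0.577350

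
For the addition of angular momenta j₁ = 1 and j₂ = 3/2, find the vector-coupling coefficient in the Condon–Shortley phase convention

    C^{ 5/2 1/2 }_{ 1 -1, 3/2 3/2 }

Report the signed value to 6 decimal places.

+√(1/10) = +0.316228

triangle: 0!*2!*3!/6! = 12/720
(j±m)!: 0!*2!*3!*0!*3!*2! = 144
prefactor² = (2J+1)*Δ*N² = 72/5
  k=0: +1/(0!*0!*2!*3!*0!*0!) = 1/12
Σ = 1/12  ⇒  CG² = 72/5*1/12² = 1/10
CG = +√(1/10) = +0.316228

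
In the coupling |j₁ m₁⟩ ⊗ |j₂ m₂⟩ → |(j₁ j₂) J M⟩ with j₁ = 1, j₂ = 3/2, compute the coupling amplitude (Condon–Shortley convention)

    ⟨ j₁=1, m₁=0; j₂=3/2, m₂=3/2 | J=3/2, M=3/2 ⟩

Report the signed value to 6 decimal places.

−√(3/5) ≈ -0.774597

√[4·1!1!2!/5! · 1!1!3!0!3!0!] = √(12/5)
  +(−1)^1/∏(1,0,0,2,1,0)! = -1/2  (running -1/2)
⟨..|..⟩ = √(12/5)·(-1/2) = -0.774597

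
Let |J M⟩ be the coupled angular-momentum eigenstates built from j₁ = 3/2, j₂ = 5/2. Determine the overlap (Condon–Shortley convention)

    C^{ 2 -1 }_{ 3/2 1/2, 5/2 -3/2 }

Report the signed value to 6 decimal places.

+0.154303  (= +√(1/42))

j₁+j₂−J=2  J+j₁−j₂=1  J−j₁+j₂=3  j₁+j₂+J+1=7
(j₁±m₁, j₂±m₂, J±M) = (2,1,1,4,1,3)
P² = 24/7
sum k=0..1:
  [0] +1/4 = 1/4
  [1] −1/6 = -1/6
S = 1/12
C² = P²·S² = 1/42 ; C = +0.154303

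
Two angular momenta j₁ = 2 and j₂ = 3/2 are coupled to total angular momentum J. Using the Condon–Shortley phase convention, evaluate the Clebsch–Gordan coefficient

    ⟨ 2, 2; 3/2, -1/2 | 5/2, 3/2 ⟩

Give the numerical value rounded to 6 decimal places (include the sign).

triangle: 1!·3!·2!/7! = 12/5040
(j±m)!: 4!·0!·1!·2!·4!·1! = 1152
prefactor² = (2J+1)·Δ·N² = 576/35
  k=0: +1/(0!·1!·0!·1!·3!·1!) = 1/6
Σ = 1/6  ⇒  CG² = 576/35·1/6² = 16/35
CG = +√(16/35) = +0.676123

+√(16/35) ≈ +0.676123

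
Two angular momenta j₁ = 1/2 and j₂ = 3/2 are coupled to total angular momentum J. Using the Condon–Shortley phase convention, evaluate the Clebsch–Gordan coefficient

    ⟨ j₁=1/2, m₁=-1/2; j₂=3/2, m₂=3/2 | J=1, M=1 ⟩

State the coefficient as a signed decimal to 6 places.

-0.866025  (= −√(3/4))

triangle: 1!×0!×2!/4! = 2/24
(j±m)!: 0!×1!×3!×0!×2!×0! = 12
prefactor² = (2J+1)×Δ×N² = 3
  k=1: −1/(1!×0!×0!×2!×0!×0!) = -1/2
Σ = -1/2  ⇒  CG² = 3×(-1/2)² = 3/4
CG = −√(3/4) = -0.866025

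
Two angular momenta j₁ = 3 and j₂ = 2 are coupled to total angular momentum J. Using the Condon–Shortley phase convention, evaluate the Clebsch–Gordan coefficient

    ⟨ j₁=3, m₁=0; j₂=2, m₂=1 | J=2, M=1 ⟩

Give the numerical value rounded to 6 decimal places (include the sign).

triangle: 3!·3!·1!/8! = 36/40320
(j±m)!: 3!·3!·3!·1!·3!·1! = 1296
prefactor² = (2J+1)·Δ·N² = 81/14
  k=2: +1/(2!·1!·1!·1!·2!·0!) = 1/4
  k=3: −1/(3!·0!·0!·0!·3!·1!) = -1/36
Σ = 2/9  ⇒  CG² = 81/14·2/9² = 2/7
CG = +√(2/7) = +0.534522

+0.534522  (= +√(2/7))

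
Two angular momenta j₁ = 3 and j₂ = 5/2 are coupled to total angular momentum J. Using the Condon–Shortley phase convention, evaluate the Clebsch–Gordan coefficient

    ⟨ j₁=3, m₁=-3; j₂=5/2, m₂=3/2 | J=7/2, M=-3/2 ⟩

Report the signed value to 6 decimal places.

√[8·2!4!3!/10! · 0!6!4!1!2!5!] = √(18432/7)
  +(−1)^2/∏(2,0,4,2,0,1)! = 1/96  (running 1/96)
⟨..|..⟩ = √(18432/7)·(1/96) = +0.534522

+√(2/7) = +0.534522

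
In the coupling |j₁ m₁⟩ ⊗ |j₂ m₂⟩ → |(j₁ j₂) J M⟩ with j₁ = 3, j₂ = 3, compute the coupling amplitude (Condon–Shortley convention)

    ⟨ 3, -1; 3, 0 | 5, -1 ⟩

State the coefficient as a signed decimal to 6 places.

j₁+j₂−J=1  J+j₁−j₂=5  J−j₁+j₂=5  j₁+j₂+J+1=12
(j₁±m₁, j₂±m₂, J±M) = (2,4,3,3,4,6)
P² = 69120/7
sum k=0..1:
  [0] +1/288 = 1/288
  [1] −1/144 = -1/144
S = -1/288
C² = P²·S² = 5/42 ; C = -0.345033

−√(5/42) ≈ -0.345033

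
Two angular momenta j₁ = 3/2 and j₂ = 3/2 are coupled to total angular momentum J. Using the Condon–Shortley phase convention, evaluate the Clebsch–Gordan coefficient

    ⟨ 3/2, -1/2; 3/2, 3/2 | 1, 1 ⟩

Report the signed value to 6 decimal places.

√[3·2!1!1!/5! · 1!2!3!0!2!0!] = √(6/5)
  +(−1)^2/∏(2,0,0,1,1,0)! = 1/2  (running 1/2)
⟨..|..⟩ = √(6/5)·(1/2) = +0.547723

+√(3/10) = +0.547723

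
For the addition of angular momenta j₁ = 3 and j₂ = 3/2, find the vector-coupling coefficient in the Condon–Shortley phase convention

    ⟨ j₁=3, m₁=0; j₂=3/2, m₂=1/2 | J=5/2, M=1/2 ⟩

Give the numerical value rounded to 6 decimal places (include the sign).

−√(6/35) = -0.414039

√[6·2!4!1!/8! · 3!3!2!1!3!2!] = √(216/35)
  +(−1)^1/∏(1,1,2,1,2,0)! = -1/4  (running -1/4)
  +(−1)^2/∏(2,0,1,0,3,1)! = 1/12  (running -1/6)
⟨..|..⟩ = √(216/35)·(-1/6) = -0.414039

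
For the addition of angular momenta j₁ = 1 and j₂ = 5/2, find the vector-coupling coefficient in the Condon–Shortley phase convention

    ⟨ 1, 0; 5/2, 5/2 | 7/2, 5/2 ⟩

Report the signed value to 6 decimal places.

j₁+j₂−J=0  J+j₁−j₂=2  J−j₁+j₂=5  j₁+j₂+J+1=8
(j₁±m₁, j₂±m₂, J±M) = (1,1,5,0,6,1)
P² = 28800/7
sum k=0..0:
  [0] +1/120 = 1/120
S = 1/120
C² = P²·S² = 2/7 ; C = +0.534522

+√(2/7) ≈ +0.534522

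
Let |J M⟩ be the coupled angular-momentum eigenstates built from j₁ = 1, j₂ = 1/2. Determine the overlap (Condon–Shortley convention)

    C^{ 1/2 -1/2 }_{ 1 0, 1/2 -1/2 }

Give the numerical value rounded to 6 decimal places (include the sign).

j₁+j₂−J=1  J+j₁−j₂=1  J−j₁+j₂=0  j₁+j₂+J+1=3
(j₁±m₁, j₂±m₂, J±M) = (1,1,0,1,0,1)
P² = 1/3
sum k=0..0:
  [0] +1/1 = 1
S = 1
C² = P²·S² = 1/3 ; C = +0.577350

+0.577350  (= +√(1/3))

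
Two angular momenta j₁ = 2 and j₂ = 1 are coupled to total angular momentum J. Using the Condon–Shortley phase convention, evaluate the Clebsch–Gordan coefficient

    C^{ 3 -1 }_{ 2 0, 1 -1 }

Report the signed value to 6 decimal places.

+0.632456

j₁+j₂−J=0  J+j₁−j₂=4  J−j₁+j₂=2  j₁+j₂+J+1=7
(j₁±m₁, j₂±m₂, J±M) = (2,2,0,2,2,4)
P² = 128/5
sum k=0..0:
  [0] +1/8 = 1/8
S = 1/8
C² = P²·S² = 2/5 ; C = +0.632456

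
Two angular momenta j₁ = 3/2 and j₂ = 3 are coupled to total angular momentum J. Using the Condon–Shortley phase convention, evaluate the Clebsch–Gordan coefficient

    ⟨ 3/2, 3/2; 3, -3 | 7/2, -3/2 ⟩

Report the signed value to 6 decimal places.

√[8·1!2!5!/9! · 3!0!0!6!2!5!] = √(38400/7)
  +(−1)^0/∏(0,1,0,0,2,5)! = 1/240  (running 1/240)
⟨..|..⟩ = √(38400/7)·(1/240) = +0.308607

+0.308607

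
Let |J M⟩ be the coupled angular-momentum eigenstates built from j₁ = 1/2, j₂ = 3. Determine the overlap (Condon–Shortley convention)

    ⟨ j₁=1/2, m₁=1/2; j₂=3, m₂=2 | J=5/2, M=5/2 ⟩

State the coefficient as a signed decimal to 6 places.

+√(1/7) = +0.377964

triangle: 1!×0!×5!/7! = 120/5040
(j±m)!: 1!×0!×5!×1!×5!×0! = 14400
prefactor² = (2J+1)×Δ×N² = 14400/7
  k=0: +1/(0!×1!×0!×5!×0!×0!) = 1/120
Σ = 1/120  ⇒  CG² = 14400/7×1/120² = 1/7
CG = +√(1/7) = +0.377964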